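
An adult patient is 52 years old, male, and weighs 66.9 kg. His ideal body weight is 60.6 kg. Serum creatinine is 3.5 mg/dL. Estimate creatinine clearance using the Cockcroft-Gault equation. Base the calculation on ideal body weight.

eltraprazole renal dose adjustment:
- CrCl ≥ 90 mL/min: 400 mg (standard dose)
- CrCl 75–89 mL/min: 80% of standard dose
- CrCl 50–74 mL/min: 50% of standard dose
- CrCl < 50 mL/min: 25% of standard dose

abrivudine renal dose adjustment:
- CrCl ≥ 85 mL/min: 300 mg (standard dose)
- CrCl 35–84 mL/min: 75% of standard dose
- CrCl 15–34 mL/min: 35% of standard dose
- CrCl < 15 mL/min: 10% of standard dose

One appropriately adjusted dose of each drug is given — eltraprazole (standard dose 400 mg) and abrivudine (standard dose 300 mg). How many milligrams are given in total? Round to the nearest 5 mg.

CrCl = (140 − 52) × 60.6 / (72 × 3.5) = 5332.8 / 252.00 ≈ 21.2 mL/min
CrCl ≈ 21 mL/min.
eltraprazole: < 50 mL/min → 25% of 400 mg = 100 mg.
abrivudine: 15–34 mL/min → 35% of 300 mg = 105 mg.
Total = 100 + 105 = 205 mg.

205 mg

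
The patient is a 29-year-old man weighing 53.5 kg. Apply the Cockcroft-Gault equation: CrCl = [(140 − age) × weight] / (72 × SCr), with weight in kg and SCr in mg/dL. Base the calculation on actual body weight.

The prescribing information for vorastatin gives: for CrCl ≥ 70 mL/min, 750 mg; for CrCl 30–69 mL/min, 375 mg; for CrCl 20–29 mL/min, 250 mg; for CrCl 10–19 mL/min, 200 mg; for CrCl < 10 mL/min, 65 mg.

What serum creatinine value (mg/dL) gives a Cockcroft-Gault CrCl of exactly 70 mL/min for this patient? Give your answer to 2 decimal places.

Standard dose requires CrCl ≥ 70 mL/min.
Set (140 − 29) × 53.5 / (72 × SCr) = 70
SCr = (140 − 29) × 53.5 / (72 × 70) = 1.178 mg/dL

1.18 mg/dL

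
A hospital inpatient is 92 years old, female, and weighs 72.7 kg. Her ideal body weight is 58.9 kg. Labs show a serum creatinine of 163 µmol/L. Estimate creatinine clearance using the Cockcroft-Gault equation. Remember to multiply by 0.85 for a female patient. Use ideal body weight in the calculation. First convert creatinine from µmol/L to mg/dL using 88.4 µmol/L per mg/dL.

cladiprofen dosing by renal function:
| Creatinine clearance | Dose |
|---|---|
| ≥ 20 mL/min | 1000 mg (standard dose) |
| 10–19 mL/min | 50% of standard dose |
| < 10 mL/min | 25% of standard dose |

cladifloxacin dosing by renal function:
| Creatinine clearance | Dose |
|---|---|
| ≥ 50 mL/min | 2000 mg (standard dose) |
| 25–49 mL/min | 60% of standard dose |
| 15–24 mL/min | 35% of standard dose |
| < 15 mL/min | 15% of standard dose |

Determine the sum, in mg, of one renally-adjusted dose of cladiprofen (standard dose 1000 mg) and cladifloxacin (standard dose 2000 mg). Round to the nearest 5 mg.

SCr = 163 / 88.4 = 1.844 mg/dL
CrCl = (140 − 92) × 58.9 / (72 × 1.844) × 0.85 = 2827.2 / 132.77 × 0.85 ≈ 18.1 mL/min
CrCl ≈ 18 mL/min.
cladiprofen: 10–19 mL/min → 50% of 1000 mg = 500 mg.
cladifloxacin: 15–24 mL/min → 35% of 2000 mg = 700 mg.
Total = 500 + 700 = 1200 mg.

1200 mg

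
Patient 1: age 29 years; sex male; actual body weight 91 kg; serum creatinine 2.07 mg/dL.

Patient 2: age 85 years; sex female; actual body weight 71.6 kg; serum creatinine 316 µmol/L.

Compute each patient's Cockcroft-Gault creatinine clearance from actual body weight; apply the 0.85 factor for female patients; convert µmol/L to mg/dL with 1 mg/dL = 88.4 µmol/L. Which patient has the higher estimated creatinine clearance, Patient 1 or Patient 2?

Patient 1

Patient 1: CrCl = (140 − 29) × 91 / (72 × 2.07) = 10101.0 / 149.04 ≈ 67.8 mL/min
Patient 2: SCr = 316 / 88.4 = 3.575 mg/dL
Patient 2: CrCl = (140 − 85) × 71.6 / (72 × 3.575) × 0.85 = 3938.0 / 257.40 × 0.85 ≈ 13.0 mL/min
67.8 vs 13.0 mL/min → Patient 1 is higher.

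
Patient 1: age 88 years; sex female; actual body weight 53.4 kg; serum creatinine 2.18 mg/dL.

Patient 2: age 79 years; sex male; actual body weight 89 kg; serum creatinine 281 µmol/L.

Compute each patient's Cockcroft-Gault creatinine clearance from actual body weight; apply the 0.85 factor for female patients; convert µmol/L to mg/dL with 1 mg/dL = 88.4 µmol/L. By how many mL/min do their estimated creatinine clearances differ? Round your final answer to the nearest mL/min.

9 mL/min

Patient 1: CrCl = (140 − 88) × 53.4 / (72 × 2.18) × 0.85 = 2776.8 / 156.96 × 0.85 ≈ 15.0 mL/min
Patient 2: SCr = 281 / 88.4 = 3.179 mg/dL
Patient 2: CrCl = (140 − 79) × 89 / (72 × 3.179) = 5429.0 / 228.89 ≈ 23.7 mL/min
|15.0 − 23.7| = 8.7 mL/min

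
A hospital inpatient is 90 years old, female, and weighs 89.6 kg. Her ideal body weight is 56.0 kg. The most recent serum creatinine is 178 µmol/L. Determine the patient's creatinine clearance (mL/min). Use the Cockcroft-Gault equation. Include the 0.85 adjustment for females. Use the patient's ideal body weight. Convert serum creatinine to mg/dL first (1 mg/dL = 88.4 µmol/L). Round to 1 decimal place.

16.4 mL/min

SCr = 178 / 88.4 = 2.014 mg/dL
CrCl = (140 − 90) × 56 / (72 × 2.014) × 0.85 = 2800.0 / 145.01 × 0.85 ≈ 16.4 mL/min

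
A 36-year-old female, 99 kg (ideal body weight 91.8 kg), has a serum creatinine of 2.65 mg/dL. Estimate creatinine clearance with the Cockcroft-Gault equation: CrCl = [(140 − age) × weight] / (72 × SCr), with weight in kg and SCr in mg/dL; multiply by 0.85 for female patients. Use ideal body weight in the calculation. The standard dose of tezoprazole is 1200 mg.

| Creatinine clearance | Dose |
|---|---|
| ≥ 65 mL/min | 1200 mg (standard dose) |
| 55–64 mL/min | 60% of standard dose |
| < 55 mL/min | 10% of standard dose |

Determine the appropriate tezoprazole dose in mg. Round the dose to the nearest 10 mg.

CrCl = (140 − 36) × 91.8 / (72 × 2.65) × 0.85 = 9547.2 / 190.80 × 0.85 ≈ 42.5 mL/min
CrCl ≈ 43 mL/min → bracket < 55 mL/min.
10% of 1200 mg = 120 mg

120 mg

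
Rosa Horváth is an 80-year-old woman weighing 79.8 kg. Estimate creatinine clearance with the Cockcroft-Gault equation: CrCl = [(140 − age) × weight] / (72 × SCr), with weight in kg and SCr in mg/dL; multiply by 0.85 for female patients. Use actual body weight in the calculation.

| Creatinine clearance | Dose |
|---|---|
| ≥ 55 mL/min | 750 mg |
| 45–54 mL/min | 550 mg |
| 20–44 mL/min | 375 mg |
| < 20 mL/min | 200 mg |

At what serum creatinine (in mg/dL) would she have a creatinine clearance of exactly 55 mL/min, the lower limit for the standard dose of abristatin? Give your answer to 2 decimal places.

Standard dose requires CrCl ≥ 55 mL/min.
Set (140 − 80) × 79.8 × 0.85 / (72 × SCr) = 55
SCr = (140 − 80) × 79.8 × 0.85 / (72 × 55) = 1.028 mg/dL

1.03 mg/dL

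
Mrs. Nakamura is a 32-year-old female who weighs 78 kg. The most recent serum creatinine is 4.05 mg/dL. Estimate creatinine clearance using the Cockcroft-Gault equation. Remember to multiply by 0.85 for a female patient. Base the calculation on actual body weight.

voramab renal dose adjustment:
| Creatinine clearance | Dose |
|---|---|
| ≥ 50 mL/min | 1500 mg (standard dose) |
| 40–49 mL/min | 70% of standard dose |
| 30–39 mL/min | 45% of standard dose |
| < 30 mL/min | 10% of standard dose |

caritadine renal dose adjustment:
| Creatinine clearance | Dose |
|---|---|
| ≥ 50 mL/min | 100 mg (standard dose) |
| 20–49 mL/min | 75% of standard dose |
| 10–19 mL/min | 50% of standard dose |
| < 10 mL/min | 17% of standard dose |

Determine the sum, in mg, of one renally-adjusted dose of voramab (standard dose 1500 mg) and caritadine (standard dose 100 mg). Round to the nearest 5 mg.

225 mg

CrCl = (140 − 32) × 78 / (72 × 4.05) × 0.85 = 8424.0 / 291.60 × 0.85 ≈ 24.6 mL/min
CrCl ≈ 25 mL/min.
voramab: < 30 mL/min → 10% of 1500 mg = 150 mg.
caritadine: 20–49 mL/min → 75% of 100 mg = 75 mg.
Total = 150 + 75 = 225 mg.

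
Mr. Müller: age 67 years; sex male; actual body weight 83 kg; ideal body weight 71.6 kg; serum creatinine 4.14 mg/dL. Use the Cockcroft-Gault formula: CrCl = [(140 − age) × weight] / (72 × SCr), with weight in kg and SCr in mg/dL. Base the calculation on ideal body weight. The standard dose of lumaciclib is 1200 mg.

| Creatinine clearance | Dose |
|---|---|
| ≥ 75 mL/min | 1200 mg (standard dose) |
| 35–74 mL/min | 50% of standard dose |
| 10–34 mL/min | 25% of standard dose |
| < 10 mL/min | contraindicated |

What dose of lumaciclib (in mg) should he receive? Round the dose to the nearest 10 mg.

CrCl = (140 − 67) × 71.6 / (72 × 4.14) = 5226.8 / 298.08 ≈ 17.5 mL/min
CrCl ≈ 18 mL/min → bracket 10–34 mL/min.
25% of 1200 mg = 300 mg

300 mg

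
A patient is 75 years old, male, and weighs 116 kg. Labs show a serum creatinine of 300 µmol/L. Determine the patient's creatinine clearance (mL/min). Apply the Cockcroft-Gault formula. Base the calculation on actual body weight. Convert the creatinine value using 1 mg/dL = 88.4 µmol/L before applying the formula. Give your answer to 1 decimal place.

SCr = 300 / 88.4 = 3.394 mg/dL
CrCl = (140 − 75) × 116 / (72 × 3.394) = 7540.0 / 244.37 ≈ 30.9 mL/min

30.9 mL/min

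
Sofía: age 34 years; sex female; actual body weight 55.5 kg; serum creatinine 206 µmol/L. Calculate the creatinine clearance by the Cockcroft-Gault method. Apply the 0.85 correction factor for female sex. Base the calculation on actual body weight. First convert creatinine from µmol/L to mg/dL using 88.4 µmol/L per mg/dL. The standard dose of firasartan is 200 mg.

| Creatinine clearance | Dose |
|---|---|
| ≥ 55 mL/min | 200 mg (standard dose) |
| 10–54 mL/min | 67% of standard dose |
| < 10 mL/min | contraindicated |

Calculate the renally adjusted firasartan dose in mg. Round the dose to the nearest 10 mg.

SCr = 206 / 88.4 = 2.33 mg/dL
CrCl = (140 − 34) × 55.5 / (72 × 2.33) × 0.85 = 5883.0 / 167.76 × 0.85 ≈ 29.8 mL/min
CrCl ≈ 30 mL/min → bracket 10–54 mL/min.
67% of 200 mg = 134 mg → 130 mg

130 mg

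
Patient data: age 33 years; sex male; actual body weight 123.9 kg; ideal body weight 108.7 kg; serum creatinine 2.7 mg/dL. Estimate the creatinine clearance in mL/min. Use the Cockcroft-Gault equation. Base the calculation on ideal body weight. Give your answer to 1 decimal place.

CrCl = (140 − 33) × 108.7 / (72 × 2.7) = 11630.9 / 194.40 ≈ 59.8 mL/min

59.8 mL/min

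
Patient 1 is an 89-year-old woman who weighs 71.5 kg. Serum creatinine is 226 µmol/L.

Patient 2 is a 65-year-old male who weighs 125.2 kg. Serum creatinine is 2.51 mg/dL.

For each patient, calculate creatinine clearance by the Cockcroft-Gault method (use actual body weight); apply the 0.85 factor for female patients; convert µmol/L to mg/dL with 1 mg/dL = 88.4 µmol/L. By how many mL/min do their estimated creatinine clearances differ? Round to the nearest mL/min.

Patient 1: SCr = 226 / 88.4 = 2.557 mg/dL
Patient 1: CrCl = (140 − 89) × 71.5 / (72 × 2.557) × 0.85 = 3646.5 / 184.10 × 0.85 ≈ 16.8 mL/min
Patient 2: CrCl = (140 − 65) × 125.2 / (72 × 2.51) = 9390.0 / 180.72 ≈ 52.0 mL/min
|16.8 − 52.0| = 35.2 mL/min

35 mL/min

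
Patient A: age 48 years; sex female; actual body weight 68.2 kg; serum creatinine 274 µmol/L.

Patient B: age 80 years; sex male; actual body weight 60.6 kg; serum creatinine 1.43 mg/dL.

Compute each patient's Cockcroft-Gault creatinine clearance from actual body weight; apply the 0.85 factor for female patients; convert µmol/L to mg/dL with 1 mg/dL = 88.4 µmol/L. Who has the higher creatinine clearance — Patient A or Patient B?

Patient A: SCr = 274 / 88.4 = 3.1 mg/dL
Patient A: CrCl = (140 − 48) × 68.2 / (72 × 3.1) × 0.85 = 6274.4 / 223.20 × 0.85 ≈ 23.9 mL/min
Patient B: CrCl = (140 − 80) × 60.6 / (72 × 1.43) = 3636.0 / 102.96 ≈ 35.3 mL/min
23.9 vs 35.3 mL/min → Patient B is higher.

Patient B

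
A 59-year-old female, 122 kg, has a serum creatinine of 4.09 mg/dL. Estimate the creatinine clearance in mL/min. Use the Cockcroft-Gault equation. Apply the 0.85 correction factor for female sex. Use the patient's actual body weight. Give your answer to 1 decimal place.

CrCl = (140 − 59) × 122 / (72 × 4.09) × 0.85 = 9882.0 / 294.48 × 0.85 ≈ 28.5 mL/min

28.5 mL/min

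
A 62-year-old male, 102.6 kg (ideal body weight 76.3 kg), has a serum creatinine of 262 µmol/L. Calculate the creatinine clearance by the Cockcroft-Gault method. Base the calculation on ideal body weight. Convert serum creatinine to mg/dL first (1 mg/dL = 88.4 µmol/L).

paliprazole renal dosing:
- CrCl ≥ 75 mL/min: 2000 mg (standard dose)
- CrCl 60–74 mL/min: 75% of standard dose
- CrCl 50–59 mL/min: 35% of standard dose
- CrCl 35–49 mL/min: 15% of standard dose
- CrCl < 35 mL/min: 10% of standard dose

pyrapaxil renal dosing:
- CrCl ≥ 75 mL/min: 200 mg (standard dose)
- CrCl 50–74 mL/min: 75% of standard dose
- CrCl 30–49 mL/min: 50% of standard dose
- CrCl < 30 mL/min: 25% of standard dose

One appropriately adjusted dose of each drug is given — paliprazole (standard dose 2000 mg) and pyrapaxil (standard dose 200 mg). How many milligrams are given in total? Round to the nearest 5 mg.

250 mg

SCr = 262 / 88.4 = 2.964 mg/dL
CrCl = (140 − 62) × 76.3 / (72 × 2.964) = 5951.4 / 213.41 ≈ 27.9 mL/min
CrCl ≈ 28 mL/min.
paliprazole: < 35 mL/min → 10% of 2000 mg = 200 mg.
pyrapaxil: < 30 mL/min → 25% of 200 mg = 50 mg.
Total = 200 + 50 = 250 mg.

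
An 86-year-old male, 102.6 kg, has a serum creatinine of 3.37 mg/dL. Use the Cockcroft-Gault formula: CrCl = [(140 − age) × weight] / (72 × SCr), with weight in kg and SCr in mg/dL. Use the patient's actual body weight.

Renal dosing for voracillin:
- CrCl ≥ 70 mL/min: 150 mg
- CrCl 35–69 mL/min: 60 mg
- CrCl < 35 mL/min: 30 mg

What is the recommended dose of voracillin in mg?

30 mg

CrCl = (140 − 86) × 102.6 / (72 × 3.37) = 5540.4 / 242.64 ≈ 22.8 mL/min
CrCl ≈ 23 mL/min → bracket < 35 mL/min.
Dose for this bracket: 30 mg.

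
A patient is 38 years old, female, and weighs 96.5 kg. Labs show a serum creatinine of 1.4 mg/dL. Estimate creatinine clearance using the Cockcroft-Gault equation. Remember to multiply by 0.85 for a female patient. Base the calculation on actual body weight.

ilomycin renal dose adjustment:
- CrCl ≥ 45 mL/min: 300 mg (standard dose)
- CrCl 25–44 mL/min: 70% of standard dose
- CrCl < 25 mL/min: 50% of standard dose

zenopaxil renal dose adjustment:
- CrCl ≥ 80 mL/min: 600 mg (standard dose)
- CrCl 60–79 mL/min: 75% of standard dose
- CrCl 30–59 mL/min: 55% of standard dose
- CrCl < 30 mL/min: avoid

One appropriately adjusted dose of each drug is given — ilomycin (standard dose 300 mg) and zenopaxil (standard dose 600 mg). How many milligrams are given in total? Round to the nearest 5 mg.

CrCl = (140 − 38) × 96.5 / (72 × 1.4) × 0.85 = 9843.0 / 100.80 × 0.85 ≈ 83.0 mL/min
CrCl ≈ 83 mL/min.
ilomycin: ≥ 45 mL/min → 100% of 300 mg = 300 mg.
zenopaxil: ≥ 80 mL/min → 100% of 600 mg = 600 mg.
Total = 300 + 600 = 900 mg.

900 mg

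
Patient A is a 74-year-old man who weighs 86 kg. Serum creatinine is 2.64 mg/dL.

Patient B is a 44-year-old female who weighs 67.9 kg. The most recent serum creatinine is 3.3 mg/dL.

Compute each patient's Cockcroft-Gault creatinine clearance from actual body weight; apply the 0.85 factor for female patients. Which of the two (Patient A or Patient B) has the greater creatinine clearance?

Patient A

Patient A: CrCl = (140 − 74) × 86 / (72 × 2.64) = 5676.0 / 190.08 ≈ 29.9 mL/min
Patient B: CrCl = (140 − 44) × 67.9 / (72 × 3.3) × 0.85 = 6518.4 / 237.60 × 0.85 ≈ 23.3 mL/min
29.9 vs 23.3 mL/min → Patient A is higher.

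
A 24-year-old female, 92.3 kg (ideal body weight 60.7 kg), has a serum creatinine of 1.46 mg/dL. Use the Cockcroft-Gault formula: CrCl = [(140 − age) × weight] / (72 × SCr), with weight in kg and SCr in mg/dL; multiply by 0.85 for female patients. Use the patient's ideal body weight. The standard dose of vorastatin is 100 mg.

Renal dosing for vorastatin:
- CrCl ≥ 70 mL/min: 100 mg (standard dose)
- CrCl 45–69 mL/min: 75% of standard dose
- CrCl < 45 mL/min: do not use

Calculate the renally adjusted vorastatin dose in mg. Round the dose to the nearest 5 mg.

CrCl = (140 − 24) × 60.7 / (72 × 1.46) × 0.85 = 7041.2 / 105.12 × 0.85 ≈ 56.9 mL/min
CrCl ≈ 57 mL/min → bracket 45–69 mL/min.
75% of 100 mg = 75 mg

75 mg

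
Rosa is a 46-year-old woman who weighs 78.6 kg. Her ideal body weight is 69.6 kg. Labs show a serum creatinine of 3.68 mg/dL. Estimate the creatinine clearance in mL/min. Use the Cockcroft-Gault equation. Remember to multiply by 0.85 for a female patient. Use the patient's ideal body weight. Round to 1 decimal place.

21.0 mL/min

CrCl = (140 − 46) × 69.6 / (72 × 3.68) × 0.85 = 6542.4 / 264.96 × 0.85 ≈ 21.0 mL/min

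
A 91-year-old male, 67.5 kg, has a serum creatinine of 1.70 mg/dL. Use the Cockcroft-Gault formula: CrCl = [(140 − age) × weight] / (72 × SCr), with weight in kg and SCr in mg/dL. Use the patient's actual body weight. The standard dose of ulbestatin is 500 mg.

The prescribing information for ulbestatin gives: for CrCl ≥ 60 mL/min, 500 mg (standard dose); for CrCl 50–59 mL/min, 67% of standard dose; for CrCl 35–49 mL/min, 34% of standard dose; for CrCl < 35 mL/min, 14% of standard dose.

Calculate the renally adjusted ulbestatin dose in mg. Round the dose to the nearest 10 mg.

CrCl = (140 − 91) × 67.5 / (72 × 1.7) = 3307.5 / 122.40 ≈ 27.0 mL/min
CrCl ≈ 27 mL/min → bracket < 35 mL/min.
14% of 500 mg = 70 mg

70 mg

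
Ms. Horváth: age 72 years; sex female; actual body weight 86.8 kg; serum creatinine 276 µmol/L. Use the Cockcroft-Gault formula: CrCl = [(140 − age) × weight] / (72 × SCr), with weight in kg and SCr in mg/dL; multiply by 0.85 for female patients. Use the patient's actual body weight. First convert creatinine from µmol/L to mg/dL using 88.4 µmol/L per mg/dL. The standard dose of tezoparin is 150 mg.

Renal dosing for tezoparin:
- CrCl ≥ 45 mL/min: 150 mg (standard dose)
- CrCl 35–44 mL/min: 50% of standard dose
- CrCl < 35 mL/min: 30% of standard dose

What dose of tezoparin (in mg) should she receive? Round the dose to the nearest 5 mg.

45 mg

SCr = 276 / 88.4 = 3.122 mg/dL
CrCl = (140 − 72) × 86.8 / (72 × 3.122) × 0.85 = 5902.4 / 224.78 × 0.85 ≈ 22.3 mL/min
CrCl ≈ 22 mL/min → bracket < 35 mL/min.
30% of 150 mg = 45 mg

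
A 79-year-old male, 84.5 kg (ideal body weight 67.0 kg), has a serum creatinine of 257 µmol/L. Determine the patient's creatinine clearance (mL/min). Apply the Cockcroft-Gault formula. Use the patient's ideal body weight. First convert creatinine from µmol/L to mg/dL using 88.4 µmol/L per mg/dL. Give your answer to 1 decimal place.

SCr = 257 / 88.4 = 2.907 mg/dL
CrCl = (140 − 79) × 67 / (72 × 2.907) = 4087.0 / 209.30 ≈ 19.5 mL/min

19.5 mL/min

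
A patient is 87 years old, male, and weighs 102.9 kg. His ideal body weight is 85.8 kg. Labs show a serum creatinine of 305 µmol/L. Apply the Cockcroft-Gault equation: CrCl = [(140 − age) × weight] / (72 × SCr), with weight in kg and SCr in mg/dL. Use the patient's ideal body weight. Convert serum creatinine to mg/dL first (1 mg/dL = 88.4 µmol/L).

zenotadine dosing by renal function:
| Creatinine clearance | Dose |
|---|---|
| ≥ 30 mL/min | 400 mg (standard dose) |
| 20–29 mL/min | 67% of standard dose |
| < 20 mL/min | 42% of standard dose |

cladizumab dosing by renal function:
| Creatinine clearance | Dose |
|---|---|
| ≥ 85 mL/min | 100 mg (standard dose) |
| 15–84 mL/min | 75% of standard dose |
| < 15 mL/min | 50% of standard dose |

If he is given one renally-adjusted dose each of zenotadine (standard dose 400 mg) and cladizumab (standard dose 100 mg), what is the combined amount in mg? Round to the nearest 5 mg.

245 mg

SCr = 305 / 88.4 = 3.45 mg/dL
CrCl = (140 − 87) × 85.8 / (72 × 3.45) = 4547.4 / 248.40 ≈ 18.3 mL/min
CrCl ≈ 18 mL/min.
zenotadine: < 20 mL/min → 42% of 400 mg = 168 mg.
cladizumab: 15–84 mL/min → 75% of 100 mg = 75 mg.
Total = 168 + 75 = 243 mg.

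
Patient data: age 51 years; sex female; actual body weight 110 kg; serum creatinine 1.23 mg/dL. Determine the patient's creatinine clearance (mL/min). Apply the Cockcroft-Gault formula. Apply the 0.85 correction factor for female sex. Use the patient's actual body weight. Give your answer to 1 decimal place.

CrCl = (140 − 51) × 110 / (72 × 1.23) × 0.85 = 9790.0 / 88.56 × 0.85 ≈ 94.0 mL/min

94.0 mL/min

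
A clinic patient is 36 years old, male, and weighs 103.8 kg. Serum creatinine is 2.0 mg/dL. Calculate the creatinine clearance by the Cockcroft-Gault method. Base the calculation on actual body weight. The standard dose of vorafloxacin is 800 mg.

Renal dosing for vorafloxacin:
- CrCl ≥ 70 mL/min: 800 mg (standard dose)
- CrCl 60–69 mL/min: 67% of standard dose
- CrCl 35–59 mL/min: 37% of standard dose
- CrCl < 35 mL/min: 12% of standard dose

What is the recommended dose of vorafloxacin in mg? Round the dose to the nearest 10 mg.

CrCl = (140 − 36) × 103.8 / (72 × 2) = 10795.2 / 144.00 ≈ 75.0 mL/min
CrCl ≈ 75 mL/min → bracket ≥ 70 mL/min.
100% of 800 mg = 800 mg

800 mg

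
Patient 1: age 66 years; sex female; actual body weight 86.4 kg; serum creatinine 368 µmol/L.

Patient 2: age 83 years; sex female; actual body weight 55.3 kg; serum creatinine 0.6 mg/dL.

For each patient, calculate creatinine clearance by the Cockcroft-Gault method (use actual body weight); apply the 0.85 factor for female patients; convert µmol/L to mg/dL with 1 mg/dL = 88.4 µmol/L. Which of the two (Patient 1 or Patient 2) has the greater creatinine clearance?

Patient 2

Patient 1: SCr = 368 / 88.4 = 4.163 mg/dL
Patient 1: CrCl = (140 − 66) × 86.4 / (72 × 4.163) × 0.85 = 6393.6 / 299.74 × 0.85 ≈ 18.1 mL/min
Patient 2: CrCl = (140 − 83) × 55.3 / (72 × 0.6) × 0.85 = 3152.1 / 43.20 × 0.85 ≈ 62.0 mL/min
18.1 vs 62.0 mL/min → Patient 2 is higher.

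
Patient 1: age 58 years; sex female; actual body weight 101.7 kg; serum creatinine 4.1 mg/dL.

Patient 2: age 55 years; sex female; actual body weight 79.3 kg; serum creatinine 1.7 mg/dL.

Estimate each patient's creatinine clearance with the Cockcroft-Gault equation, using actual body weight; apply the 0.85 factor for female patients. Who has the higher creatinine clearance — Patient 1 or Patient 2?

Patient 2

Patient 1: CrCl = (140 − 58) × 101.7 / (72 × 4.1) × 0.85 = 8339.4 / 295.20 × 0.85 ≈ 24.0 mL/min
Patient 2: CrCl = (140 − 55) × 79.3 / (72 × 1.7) × 0.85 = 6740.5 / 122.40 × 0.85 ≈ 46.8 mL/min
24.0 vs 46.8 mL/min → Patient 2 is higher.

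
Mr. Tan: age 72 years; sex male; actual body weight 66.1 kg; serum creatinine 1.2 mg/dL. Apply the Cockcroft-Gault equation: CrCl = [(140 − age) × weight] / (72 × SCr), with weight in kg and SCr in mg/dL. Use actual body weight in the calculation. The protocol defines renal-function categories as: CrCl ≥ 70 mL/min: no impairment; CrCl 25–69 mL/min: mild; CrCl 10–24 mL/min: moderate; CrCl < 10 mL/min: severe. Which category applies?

CrCl = (140 − 72) × 66.1 / (72 × 1.2) = 4494.8 / 86.40 ≈ 52.0 mL/min
52 mL/min falls in the 'mild' range.

mild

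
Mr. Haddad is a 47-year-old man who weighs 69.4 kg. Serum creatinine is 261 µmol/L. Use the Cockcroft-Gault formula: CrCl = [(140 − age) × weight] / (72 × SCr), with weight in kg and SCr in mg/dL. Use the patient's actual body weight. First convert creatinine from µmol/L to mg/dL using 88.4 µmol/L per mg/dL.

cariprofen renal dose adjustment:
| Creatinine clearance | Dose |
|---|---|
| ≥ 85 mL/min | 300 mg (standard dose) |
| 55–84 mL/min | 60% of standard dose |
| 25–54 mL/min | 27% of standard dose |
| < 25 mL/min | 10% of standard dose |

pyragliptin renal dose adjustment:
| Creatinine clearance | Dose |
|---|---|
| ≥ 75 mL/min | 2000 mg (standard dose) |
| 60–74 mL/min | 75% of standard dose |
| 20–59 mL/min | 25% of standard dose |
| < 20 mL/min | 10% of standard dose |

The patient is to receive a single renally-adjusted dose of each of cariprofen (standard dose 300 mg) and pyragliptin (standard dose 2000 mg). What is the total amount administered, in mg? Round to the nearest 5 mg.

580 mg

SCr = 261 / 88.4 = 2.952 mg/dL
CrCl = (140 − 47) × 69.4 / (72 × 2.952) = 6454.2 / 212.54 ≈ 30.4 mL/min
CrCl ≈ 30 mL/min.
cariprofen: 25–54 mL/min → 27% of 300 mg = 81 mg.
pyragliptin: 20–59 mL/min → 25% of 2000 mg = 500 mg.
Total = 81 + 500 = 581 mg.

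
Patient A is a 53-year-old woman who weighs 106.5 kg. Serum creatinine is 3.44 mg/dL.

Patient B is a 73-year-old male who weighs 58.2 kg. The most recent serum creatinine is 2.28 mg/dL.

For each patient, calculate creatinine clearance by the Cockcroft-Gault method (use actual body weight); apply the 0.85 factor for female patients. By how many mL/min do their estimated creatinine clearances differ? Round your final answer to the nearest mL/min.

Patient A: CrCl = (140 − 53) × 106.5 / (72 × 3.44) × 0.85 = 9265.5 / 247.68 × 0.85 ≈ 31.8 mL/min
Patient B: CrCl = (140 − 73) × 58.2 / (72 × 2.28) = 3899.4 / 164.16 ≈ 23.8 mL/min
|31.8 − 23.8| = 8.0 mL/min

8 mL/min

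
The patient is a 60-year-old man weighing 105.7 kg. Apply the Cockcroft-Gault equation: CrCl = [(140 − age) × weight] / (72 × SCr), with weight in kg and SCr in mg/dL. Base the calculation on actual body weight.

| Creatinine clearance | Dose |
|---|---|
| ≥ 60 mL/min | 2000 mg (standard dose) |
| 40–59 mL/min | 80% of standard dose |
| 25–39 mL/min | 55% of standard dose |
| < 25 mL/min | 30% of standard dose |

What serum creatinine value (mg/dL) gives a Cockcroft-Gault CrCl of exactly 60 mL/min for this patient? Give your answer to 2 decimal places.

Standard dose requires CrCl ≥ 60 mL/min.
Set (140 − 60) × 105.7 / (72 × SCr) = 60
SCr = (140 − 60) × 105.7 / (72 × 60) = 1.957 mg/dL

1.96 mg/dL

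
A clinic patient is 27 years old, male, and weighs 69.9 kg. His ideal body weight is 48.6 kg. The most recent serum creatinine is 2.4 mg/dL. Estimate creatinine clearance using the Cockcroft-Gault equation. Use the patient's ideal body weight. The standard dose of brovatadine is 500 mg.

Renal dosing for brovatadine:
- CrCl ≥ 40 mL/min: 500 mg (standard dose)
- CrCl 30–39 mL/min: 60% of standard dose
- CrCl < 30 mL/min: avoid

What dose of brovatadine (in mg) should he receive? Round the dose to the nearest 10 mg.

300 mg

CrCl = (140 − 27) × 48.6 / (72 × 2.4) = 5491.8 / 172.80 ≈ 31.8 mL/min
CrCl ≈ 32 mL/min → bracket 30–39 mL/min.
60% of 500 mg = 300 mg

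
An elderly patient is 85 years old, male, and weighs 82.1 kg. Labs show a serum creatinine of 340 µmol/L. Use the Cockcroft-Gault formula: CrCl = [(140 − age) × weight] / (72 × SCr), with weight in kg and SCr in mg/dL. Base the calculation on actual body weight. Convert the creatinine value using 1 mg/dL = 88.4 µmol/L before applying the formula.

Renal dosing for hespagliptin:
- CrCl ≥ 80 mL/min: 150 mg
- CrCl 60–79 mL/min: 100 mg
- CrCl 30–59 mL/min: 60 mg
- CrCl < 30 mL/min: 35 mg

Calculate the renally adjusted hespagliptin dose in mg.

35 mg

SCr = 340 / 88.4 = 3.846 mg/dL
CrCl = (140 − 85) × 82.1 / (72 × 3.846) = 4515.5 / 276.91 ≈ 16.3 mL/min
CrCl ≈ 16 mL/min → bracket < 30 mL/min.
Dose for this bracket: 35 mg.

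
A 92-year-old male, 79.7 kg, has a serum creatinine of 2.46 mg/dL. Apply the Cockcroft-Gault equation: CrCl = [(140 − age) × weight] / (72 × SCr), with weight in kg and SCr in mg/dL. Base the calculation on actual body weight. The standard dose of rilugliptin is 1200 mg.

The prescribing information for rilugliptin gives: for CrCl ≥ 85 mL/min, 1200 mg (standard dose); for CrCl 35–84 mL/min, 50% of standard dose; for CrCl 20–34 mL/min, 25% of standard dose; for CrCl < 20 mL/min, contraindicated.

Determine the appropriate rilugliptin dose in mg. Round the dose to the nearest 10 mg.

CrCl = (140 − 92) × 79.7 / (72 × 2.46) = 3825.6 / 177.12 ≈ 21.6 mL/min
CrCl ≈ 22 mL/min → bracket 20–34 mL/min.
25% of 1200 mg = 300 mg

300 mg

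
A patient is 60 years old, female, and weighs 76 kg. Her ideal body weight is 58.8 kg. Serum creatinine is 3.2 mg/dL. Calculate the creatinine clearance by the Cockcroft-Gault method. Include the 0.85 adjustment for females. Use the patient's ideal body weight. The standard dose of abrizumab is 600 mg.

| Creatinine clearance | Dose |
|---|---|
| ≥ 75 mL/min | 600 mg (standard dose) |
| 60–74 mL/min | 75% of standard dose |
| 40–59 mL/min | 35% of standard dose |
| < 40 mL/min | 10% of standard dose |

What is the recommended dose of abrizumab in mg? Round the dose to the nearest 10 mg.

60 mg

CrCl = (140 − 60) × 58.8 / (72 × 3.2) × 0.85 = 4704.0 / 230.40 × 0.85 ≈ 17.4 mL/min
CrCl ≈ 17 mL/min → bracket < 40 mL/min.
10% of 600 mg = 60 mg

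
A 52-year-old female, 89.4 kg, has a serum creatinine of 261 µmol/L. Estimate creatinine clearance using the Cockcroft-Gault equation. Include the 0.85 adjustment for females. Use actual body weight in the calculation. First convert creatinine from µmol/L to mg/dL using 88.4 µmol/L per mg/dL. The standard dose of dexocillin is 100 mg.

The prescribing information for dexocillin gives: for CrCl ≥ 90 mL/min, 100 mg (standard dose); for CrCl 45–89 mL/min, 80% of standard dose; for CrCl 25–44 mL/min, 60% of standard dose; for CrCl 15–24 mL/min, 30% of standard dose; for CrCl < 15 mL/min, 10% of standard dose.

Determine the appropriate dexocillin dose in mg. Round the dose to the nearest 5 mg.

60 mg

SCr = 261 / 88.4 = 2.952 mg/dL
CrCl = (140 − 52) × 89.4 / (72 × 2.952) × 0.85 = 7867.2 / 212.54 × 0.85 ≈ 31.5 mL/min
CrCl ≈ 31 mL/min → bracket 25–44 mL/min.
60% of 100 mg = 60 mg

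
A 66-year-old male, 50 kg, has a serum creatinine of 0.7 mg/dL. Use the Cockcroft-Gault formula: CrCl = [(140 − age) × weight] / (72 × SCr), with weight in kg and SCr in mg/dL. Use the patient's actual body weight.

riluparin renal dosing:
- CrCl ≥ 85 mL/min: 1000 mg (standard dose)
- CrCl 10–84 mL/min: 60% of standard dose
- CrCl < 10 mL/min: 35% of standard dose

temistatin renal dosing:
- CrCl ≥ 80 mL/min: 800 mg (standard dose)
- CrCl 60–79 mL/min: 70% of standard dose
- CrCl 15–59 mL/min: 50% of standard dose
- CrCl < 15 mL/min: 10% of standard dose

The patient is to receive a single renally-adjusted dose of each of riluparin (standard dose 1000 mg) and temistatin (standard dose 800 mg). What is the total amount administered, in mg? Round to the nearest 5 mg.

CrCl = (140 − 66) × 50 / (72 × 0.7) = 3700.0 / 50.40 ≈ 73.4 mL/min
CrCl ≈ 73 mL/min.
riluparin: 10–84 mL/min → 60% of 1000 mg = 600 mg.
temistatin: 60–79 mL/min → 70% of 800 mg = 560 mg.
Total = 600 + 560 = 1160 mg.

1160 mg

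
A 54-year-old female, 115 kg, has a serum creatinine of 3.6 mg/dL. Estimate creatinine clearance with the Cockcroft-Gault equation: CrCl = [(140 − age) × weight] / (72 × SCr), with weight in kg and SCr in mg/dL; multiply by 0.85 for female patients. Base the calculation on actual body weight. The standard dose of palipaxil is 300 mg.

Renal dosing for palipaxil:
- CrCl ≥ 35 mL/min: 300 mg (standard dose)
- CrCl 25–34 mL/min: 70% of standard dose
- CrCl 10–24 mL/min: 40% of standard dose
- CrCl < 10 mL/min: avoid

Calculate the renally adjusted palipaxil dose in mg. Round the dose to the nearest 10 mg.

CrCl = (140 − 54) × 115 / (72 × 3.6) × 0.85 = 9890.0 / 259.20 × 0.85 ≈ 32.4 mL/min
CrCl ≈ 32 mL/min → bracket 25–34 mL/min.
70% of 300 mg = 210 mg

210 mg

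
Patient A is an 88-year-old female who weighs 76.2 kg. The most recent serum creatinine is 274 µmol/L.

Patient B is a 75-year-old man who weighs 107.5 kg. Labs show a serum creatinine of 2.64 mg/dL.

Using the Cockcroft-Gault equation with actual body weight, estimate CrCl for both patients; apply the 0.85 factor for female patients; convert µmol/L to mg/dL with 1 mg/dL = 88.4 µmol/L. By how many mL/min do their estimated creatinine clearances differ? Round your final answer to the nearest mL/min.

Patient A: SCr = 274 / 88.4 = 3.1 mg/dL
Patient A: CrCl = (140 − 88) × 76.2 / (72 × 3.1) × 0.85 = 3962.4 / 223.20 × 0.85 ≈ 15.1 mL/min
Patient B: CrCl = (140 − 75) × 107.5 / (72 × 2.64) = 6987.5 / 190.08 ≈ 36.8 mL/min
|15.1 − 36.8| = 21.7 mL/min

22 mL/min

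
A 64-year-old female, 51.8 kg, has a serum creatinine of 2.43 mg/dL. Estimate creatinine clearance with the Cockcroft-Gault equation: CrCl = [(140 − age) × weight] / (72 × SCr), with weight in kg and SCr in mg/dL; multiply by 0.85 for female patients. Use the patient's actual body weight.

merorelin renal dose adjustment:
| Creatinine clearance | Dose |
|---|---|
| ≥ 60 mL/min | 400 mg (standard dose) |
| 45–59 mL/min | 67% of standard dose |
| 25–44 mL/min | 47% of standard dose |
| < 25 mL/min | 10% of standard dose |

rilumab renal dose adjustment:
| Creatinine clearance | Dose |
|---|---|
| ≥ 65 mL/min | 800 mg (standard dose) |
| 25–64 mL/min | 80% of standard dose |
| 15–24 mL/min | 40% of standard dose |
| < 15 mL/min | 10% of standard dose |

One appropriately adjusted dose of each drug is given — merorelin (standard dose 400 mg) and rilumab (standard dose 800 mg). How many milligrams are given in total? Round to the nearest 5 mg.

CrCl = (140 − 64) × 51.8 / (72 × 2.43) × 0.85 = 3936.8 / 174.96 × 0.85 ≈ 19.1 mL/min
CrCl ≈ 19 mL/min.
merorelin: < 25 mL/min → 10% of 400 mg = 40 mg.
rilumab: 15–24 mL/min → 40% of 800 mg = 320 mg.
Total = 40 + 320 = 360 mg.

360 mg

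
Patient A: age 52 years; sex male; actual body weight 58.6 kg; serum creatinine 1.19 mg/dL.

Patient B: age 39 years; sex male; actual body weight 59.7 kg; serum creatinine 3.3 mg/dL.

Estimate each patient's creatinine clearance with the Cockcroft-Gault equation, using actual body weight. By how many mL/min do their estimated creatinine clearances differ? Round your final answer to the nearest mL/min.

35 mL/min

Patient A: CrCl = (140 − 52) × 58.6 / (72 × 1.19) = 5156.8 / 85.68 ≈ 60.2 mL/min
Patient B: CrCl = (140 − 39) × 59.7 / (72 × 3.3) = 6029.7 / 237.60 ≈ 25.4 mL/min
|60.2 − 25.4| = 34.8 mL/min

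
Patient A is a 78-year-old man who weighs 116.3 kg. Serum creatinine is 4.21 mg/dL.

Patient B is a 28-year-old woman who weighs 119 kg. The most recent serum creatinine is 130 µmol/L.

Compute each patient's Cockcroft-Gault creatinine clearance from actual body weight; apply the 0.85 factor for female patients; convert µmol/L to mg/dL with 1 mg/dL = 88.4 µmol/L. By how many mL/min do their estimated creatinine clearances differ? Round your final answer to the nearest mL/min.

83 mL/min

Patient A: CrCl = (140 − 78) × 116.3 / (72 × 4.21) = 7210.6 / 303.12 ≈ 23.8 mL/min
Patient B: SCr = 130 / 88.4 = 1.471 mg/dL
Patient B: CrCl = (140 − 28) × 119 / (72 × 1.471) × 0.85 = 13328.0 / 105.91 × 0.85 ≈ 107.0 mL/min
|23.8 − 107.0| = 83.2 mL/min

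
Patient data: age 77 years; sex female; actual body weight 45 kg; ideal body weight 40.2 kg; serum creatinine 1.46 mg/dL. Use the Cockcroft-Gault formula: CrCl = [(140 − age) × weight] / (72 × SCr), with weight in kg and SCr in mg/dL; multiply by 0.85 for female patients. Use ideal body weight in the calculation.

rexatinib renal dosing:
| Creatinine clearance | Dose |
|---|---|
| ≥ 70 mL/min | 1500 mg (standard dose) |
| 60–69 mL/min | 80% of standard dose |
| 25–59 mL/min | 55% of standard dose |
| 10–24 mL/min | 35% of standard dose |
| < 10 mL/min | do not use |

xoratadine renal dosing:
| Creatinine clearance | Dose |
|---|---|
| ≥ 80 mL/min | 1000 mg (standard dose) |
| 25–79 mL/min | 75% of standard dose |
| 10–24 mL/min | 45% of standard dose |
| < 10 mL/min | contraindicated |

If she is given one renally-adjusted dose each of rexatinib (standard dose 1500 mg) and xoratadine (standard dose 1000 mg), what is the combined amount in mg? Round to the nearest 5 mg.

975 mg

CrCl = (140 − 77) × 40.2 / (72 × 1.46) × 0.85 = 2532.6 / 105.12 × 0.85 ≈ 20.5 mL/min
CrCl ≈ 20 mL/min.
rexatinib: 10–24 mL/min → 35% of 1500 mg = 525 mg.
xoratadine: 10–24 mL/min → 45% of 1000 mg = 450 mg.
Total = 525 + 450 = 975 mg.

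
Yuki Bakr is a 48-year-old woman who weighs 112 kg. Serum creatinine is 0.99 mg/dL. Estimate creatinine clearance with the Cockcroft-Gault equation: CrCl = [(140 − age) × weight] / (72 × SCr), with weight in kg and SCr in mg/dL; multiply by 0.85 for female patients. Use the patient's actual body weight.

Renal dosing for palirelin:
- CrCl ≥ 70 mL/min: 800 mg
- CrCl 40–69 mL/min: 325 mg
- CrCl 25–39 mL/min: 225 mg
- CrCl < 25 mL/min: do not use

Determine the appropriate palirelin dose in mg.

800 mg

CrCl = (140 − 48) × 112 / (72 × 0.99) × 0.85 = 10304.0 / 71.28 × 0.85 ≈ 122.9 mL/min
CrCl ≈ 123 mL/min → bracket ≥ 70 mL/min.
Dose for this bracket: 800 mg.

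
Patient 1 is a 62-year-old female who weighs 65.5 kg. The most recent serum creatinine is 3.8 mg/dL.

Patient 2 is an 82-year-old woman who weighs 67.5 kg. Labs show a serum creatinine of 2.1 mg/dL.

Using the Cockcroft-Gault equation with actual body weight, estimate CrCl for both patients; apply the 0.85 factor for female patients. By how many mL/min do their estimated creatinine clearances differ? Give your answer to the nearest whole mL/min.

6 mL/min

Patient 1: CrCl = (140 − 62) × 65.5 / (72 × 3.8) × 0.85 = 5109.0 / 273.60 × 0.85 ≈ 15.9 mL/min
Patient 2: CrCl = (140 − 82) × 67.5 / (72 × 2.1) × 0.85 = 3915.0 / 151.20 × 0.85 ≈ 22.0 mL/min
|15.9 − 22.0| = 6.1 mL/min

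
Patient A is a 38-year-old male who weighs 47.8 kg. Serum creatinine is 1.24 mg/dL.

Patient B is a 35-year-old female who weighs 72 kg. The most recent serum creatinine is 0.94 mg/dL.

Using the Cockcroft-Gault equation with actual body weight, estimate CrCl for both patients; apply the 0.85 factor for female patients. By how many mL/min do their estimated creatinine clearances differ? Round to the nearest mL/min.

Patient A: CrCl = (140 − 38) × 47.8 / (72 × 1.24) = 4875.6 / 89.28 ≈ 54.6 mL/min
Patient B: CrCl = (140 − 35) × 72 / (72 × 0.94) × 0.85 = 7560.0 / 67.68 × 0.85 ≈ 94.9 mL/min
|54.6 − 94.9| = 40.3 mL/min

40 mL/min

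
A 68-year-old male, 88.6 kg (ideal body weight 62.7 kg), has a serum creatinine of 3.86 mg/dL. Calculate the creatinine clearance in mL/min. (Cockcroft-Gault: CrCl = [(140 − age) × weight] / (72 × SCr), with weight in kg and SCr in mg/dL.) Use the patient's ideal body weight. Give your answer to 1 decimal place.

CrCl = (140 − 68) × 62.7 / (72 × 3.86) = 4514.4 / 277.92 ≈ 16.2 mL/min

16.2 mL/min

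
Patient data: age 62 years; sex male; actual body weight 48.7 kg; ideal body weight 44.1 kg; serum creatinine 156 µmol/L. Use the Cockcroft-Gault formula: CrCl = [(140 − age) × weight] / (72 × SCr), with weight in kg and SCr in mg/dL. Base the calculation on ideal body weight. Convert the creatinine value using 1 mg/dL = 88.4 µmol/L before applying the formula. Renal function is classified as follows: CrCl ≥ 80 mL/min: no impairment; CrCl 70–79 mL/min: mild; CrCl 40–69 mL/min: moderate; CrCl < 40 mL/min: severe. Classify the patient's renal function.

SCr = 156 / 88.4 = 1.765 mg/dL
CrCl = (140 − 62) × 44.1 / (72 × 1.765) = 3439.8 / 127.08 ≈ 27.1 mL/min
27 mL/min falls in the 'severe' range.

severe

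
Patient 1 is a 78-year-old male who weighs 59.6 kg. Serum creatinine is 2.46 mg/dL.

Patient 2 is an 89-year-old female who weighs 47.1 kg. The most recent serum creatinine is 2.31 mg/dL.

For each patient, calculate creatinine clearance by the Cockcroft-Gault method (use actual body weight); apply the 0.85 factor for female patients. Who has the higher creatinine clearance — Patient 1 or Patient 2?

Patient 1

Patient 1: CrCl = (140 − 78) × 59.6 / (72 × 2.46) = 3695.2 / 177.12 ≈ 20.9 mL/min
Patient 2: CrCl = (140 − 89) × 47.1 / (72 × 2.31) × 0.85 = 2402.1 / 166.32 × 0.85 ≈ 12.3 mL/min
20.9 vs 12.3 mL/min → Patient 1 is higher.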